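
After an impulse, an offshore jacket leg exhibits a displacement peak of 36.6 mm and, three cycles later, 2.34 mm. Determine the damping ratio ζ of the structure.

Logarithmic decrement δ = (1/n)·ln(x₀/x_n) = (1/3)·ln(36.6/2.34) = (1/3)·ln(15.64) = 0.9166.
ζ = δ/√(4π² + δ²) = 0.9166/√(39.48 + 0.840) = 0.9166/6.350 = 0.1444.

0.144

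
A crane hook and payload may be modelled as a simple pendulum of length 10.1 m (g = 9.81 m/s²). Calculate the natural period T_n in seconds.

For a simple pendulum ω_n = √(g/L) = √(9.81/10.1) = √0.9713 = 0.9855 rad/s.
T_n = 2π/ω_n = 6.283/0.9855 = 6.375 s.

6.38 s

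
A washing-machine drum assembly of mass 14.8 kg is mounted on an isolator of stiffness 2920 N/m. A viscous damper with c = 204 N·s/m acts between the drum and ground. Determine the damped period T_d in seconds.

0.513 s

ω_n = √(k/m) = √(2920/14.8) = 14.05 rad/s.
Critical damping c_c = 2√(k·m) = 2√(2920 × 14.8) = 415.8 N·s/m, so ζ = c/c_c = 204/415.8 = 0.4907.
ω_d = ω_n√(1 − ζ²) = 14.05 × √(1 − 0.241) = 12.24 rad/s.
T_d = 2π/ω_d = 0.5134 s.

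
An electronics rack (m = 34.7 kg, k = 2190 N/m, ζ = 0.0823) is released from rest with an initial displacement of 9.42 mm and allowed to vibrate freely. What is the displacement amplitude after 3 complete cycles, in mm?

Logarithmic decrement δ = 2πζ/√(1 − ζ²) = 2π × 0.08230/√(1 − 0.00677) = 0.5189.
After n cycles, x_n/x₀ = e^(−nδ), so x_3 = 9.42 × e^(−3 × 0.5189) = 9.42 × 0.2109 = 1.986 mm.

1.99 mm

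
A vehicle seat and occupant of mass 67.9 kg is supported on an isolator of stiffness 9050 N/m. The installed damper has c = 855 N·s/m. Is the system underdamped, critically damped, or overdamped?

c_c = 2√(k·m) = 1568 N·s/m; ζ = c/c_c = 855/1568 = 0.545.
Since ζ < 1 the system is underdamped.

underdamped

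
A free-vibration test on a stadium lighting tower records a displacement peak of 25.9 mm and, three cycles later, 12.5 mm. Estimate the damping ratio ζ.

0.0386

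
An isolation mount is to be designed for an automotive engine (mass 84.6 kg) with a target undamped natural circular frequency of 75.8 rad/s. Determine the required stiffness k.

k = m·ω_n² = 84.6 × 75.80² = 84.6 × 5746 = 486100 N/m.

486000 N/m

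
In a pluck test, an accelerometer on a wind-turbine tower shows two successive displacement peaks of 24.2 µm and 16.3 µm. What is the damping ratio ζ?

0.0628

Logarithmic decrement δ = (1/n)·ln(x₀/x_n) = (1/1)·ln(24.2/16.3) = (1/1)·ln(1.485) = 0.3952.
ζ = δ/√(4π² + δ²) = 0.3952/√(39.48 + 0.156) = 0.3952/6.296 = 0.06277.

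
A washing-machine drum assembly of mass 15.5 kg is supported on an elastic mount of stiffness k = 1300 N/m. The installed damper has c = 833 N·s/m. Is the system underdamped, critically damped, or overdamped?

c_c = 2√(k·m) = 283.9 N·s/m; ζ = c/c_c = 833/283.9 = 2.93.
Since ζ > 1 the system is overdamped.

overdamped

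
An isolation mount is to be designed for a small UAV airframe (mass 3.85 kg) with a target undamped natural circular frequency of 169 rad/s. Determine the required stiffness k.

k = m·ω_n² = 3.85 × 169.0² = 3.85 × 28560 = 110000 N/m.

110000 N/m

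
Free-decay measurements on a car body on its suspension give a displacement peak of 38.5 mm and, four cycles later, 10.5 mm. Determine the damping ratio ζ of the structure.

Logarithmic decrement δ = (1/n)·ln(x₀/x_n) = (1/4)·ln(38.5/10.5) = (1/4)·ln(3.667) = 0.3248.
ζ = δ/√(4π² + δ²) = 0.3248/√(39.48 + 0.106) = 0.3248/6.292 = 0.05163.

0.0516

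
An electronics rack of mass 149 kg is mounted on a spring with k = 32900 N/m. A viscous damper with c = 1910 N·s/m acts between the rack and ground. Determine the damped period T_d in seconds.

ω_n = √(k/m) = √(32900/149) = 14.86 rad/s.
Critical damping c_c = 2√(k·m) = 2√(32900 × 149) = 4428 N·s/m, so ζ = c/c_c = 1910/4428 = 0.4313.
ω_d = ω_n√(1 − ζ²) = 14.86 × √(1 − 0.186) = 13.41 rad/s.
T_d = 2π/ω_d = 0.4687 s.

0.469 s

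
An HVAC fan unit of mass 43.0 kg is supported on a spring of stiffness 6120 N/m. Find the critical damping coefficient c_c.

c_c = 2√(k·m) = 2√(6120 × 43.0) = 2 × 513.0 = 1026 N·s/m.

1030 N·s/m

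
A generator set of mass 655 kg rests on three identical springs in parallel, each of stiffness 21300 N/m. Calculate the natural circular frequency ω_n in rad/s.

Parallel springs add: k_eq = 3 × 21300 = 63900 N/m.
ω_n = √(k_eq/m) = √(63900/655) = √97.56 = 9.877 rad/s.

9.88 rad/s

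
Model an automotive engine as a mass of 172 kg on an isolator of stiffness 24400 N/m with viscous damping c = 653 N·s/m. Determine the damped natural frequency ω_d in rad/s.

11.8 rad/s

ω_n = √(k/m) = √(24400/172) = 11.91 rad/s.
Critical damping c_c = 2√(k·m) = 2√(24400 × 172) = 4097 N·s/m, so ζ = c/c_c = 653/4097 = 0.1594.
ω_d = ω_n√(1 − ζ²) = 11.91 × √(1 − 0.0254) = 11.76 rad/s.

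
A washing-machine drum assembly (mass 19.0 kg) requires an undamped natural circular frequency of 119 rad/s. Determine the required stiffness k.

269000 N/m

k = m·ω_n² = 19.0 × 119.0² = 19.0 × 14160 = 269100 N/m.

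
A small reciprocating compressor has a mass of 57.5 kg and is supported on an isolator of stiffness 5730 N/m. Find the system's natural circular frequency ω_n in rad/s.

9.98 rad/s

ω_n = √(k/m) = √(5730/57.5) = √99.65 = 9.983 rad/s.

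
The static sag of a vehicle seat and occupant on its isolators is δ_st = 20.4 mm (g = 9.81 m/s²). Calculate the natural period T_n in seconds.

ω_n = √(g/δ_st) = √(9.81/0.0204) = √480.9 = 21.93 rad/s.
T_n = 2π/ω_n = 6.283/21.93 = 0.2865 s.

0.287 s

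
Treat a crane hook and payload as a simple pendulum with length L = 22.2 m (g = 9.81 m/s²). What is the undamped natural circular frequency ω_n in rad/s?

For a simple pendulum ω_n = √(g/L) = √(9.81/22.2) = √0.4419 = 0.6647 rad/s.

0.665 rad/s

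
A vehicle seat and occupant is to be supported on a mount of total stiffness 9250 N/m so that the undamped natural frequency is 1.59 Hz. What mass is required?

ω_n = 2πf_n = 2π × 1.59 = 9.990 rad/s.
m = k/ω_n² = 9250/9.990² = 9250/99.81 = 92.68 kg.

92.7 kg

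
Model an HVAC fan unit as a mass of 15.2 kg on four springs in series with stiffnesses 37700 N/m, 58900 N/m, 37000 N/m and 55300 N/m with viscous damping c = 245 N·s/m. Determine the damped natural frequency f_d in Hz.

4.14 Hz

Series springs: 1/k_eq = 1/37700 + 1/58900 + 1/37000 + 1/55300 = 8.861×10^-5, so k_eq = 11280 N/m.
ω_n = √(k_eq/m) = √(11280/15.2) = 27.25 rad/s.
Critical damping c_c = 2√(k_eq·m) = 2√(11280 × 15.2) = 828.3 N·s/m, so ζ = c/c_c = 245/828.3 = 0.2958.
ω_d = ω_n√(1 − ζ²) = 27.25 × √(1 − 0.0875) = 26.03 rad/s.
f_d = ω_d/(2π) = 4.143 Hz.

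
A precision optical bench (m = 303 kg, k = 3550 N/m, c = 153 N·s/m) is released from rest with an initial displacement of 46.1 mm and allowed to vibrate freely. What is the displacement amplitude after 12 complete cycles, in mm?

ζ = c/(2√(km)) = 153/(2√(3550 × 303)) = 153/2074 = 0.07376.
Logarithmic decrement δ = 2πζ/√(1 − ζ²) = 2π × 0.07376/√(1 − 0.00544) = 0.4647.
After n cycles, x_n/x₀ = e^(−nδ), so x_12 = 46.1 × e^(−12 × 0.4647) = 46.1 × 0.003785 = 0.1745 mm.

0.175 mm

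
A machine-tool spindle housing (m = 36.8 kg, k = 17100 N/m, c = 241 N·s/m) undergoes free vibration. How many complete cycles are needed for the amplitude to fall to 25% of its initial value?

2 cycles

ζ = c/(2√(km)) = 241/(2√(17100 × 36.8)) = 241/1587 = 0.1519.
Logarithmic decrement δ = 2πζ/√(1 − ζ²) = 2π × 0.1519/√(1 − 0.0231) = 0.9656.
x_n/x₀ = e^(−nδ) ≤ 0.25; take ln: n ≥ ln(1/0.25)/δ = 1.386/0.9656 = 1.436.
So 2 complete cycles are required.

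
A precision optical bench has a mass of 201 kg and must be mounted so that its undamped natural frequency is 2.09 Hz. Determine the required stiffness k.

ω_n = 2πf_n = 2π × 2.09 = 13.13 rad/s.
k = m·ω_n² = 201 × 13.13² = 201 × 172.4 = 34660 N/m.

34700 N/m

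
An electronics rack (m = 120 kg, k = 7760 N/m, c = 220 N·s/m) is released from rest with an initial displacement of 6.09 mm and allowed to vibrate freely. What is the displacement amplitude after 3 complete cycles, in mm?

ζ = c/(2√(km)) = 220/(2√(7760 × 120)) = 220/1930 = 0.1140.
Logarithmic decrement δ = 2πζ/√(1 − ζ²) = 2π × 0.1140/√(1 − 0.0130) = 0.7209.
After n cycles, x_n/x₀ = e^(−nδ), so x_3 = 6.09 × e^(−3 × 0.7209) = 6.09 × 0.1150 = 0.7004 mm.

0.700 mm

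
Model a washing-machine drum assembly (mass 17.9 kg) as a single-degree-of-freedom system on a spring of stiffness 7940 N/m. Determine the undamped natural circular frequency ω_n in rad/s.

ω_n = √(k/m) = √(7940/17.9) = √443.6 = 21.06 rad/s.

21.1 rad/s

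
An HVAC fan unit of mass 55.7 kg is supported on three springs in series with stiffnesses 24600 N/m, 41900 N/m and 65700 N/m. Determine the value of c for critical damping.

Series springs: 1/k_eq = 1/24600 + 1/41900 + 1/65700 = 7.974×10^-5, so k_eq = 12540 N/m.
c_c = 2√(k_eq·m) = 2√(12540 × 55.7) = 2 × 835.8 = 1672 N·s/m.

1670 N·s/m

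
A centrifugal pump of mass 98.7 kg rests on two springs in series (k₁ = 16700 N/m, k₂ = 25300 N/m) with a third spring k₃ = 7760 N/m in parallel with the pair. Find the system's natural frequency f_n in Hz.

Series pair: k_s = k₁k₂/(k₁+k₂) = (16700)(25300)/(16700 + 25300) = 10060 N/m. In parallel with k₃: k_eq = 10060 + 7760 = 17820 N/m.
ω_n = √(k_eq/m) = √(17820/98.7) = √180.5 = 13.44 rad/s.
f_n = ω_n/(2π) = 13.44/6.283 = 2.139 Hz.

2.14 Hz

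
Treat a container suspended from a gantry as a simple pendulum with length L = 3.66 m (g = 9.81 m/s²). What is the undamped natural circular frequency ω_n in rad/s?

For a simple pendulum ω_n = √(g/L) = √(9.81/3.66) = √2.680 = 1.637 rad/s.

1.64 rad/s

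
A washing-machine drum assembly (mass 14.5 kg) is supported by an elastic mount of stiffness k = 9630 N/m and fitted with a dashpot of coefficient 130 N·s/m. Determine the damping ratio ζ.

ω_n = √(k/m) = √(9630/14.5) = 25.77 rad/s.
Critical damping c_c = 2√(k·m) = 2√(9630 × 14.5) = 747.4 N·s/m, so ζ = c/c_c = 130/747.4 = 0.1739.

0.174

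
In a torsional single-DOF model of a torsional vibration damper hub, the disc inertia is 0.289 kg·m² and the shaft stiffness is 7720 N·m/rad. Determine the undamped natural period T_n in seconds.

0.0384 s

ω_n = √(k_t/J) = √(7720/0.289) = √26710 = 163.4 rad/s.
T_n = 2π/ω_n = 6.283/163.4 = 0.03844 s.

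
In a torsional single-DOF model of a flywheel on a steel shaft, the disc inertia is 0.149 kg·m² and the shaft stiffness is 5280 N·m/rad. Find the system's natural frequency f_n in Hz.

ω_n = √(k_t/J) = √(5280/0.149) = √35440 = 188.2 rad/s.
f_n = ω_n/(2π) = 188.2/6.283 = 29.96 Hz.

30.0 Hz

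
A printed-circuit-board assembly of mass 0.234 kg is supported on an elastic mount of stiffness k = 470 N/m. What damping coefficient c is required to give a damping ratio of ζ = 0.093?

1.95 N·s/m

c_c = 2√(k·m) = 2√(470.0 × 0.234) = 20.97 N·s/m.
c = ζ·c_c = 0.093 × 20.97 = 1.951 N·s/m.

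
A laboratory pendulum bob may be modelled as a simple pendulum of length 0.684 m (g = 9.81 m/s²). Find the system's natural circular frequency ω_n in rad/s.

3.79 rad/s

For a simple pendulum ω_n = √(g/L) = √(9.81/0.684) = √14.34 = 3.787 rad/s.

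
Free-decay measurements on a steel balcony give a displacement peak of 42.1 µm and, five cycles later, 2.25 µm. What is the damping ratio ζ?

Logarithmic decrement δ = (1/n)·ln(x₀/x_n) = (1/5)·ln(42.1/2.25) = (1/5)·ln(18.71) = 0.5858.
ζ = δ/√(4π² + δ²) = 0.5858/√(39.48 + 0.343) = 0.5858/6.310 = 0.09283.

0.0928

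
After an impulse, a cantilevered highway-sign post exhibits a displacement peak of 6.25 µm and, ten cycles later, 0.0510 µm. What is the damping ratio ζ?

0.0763

Logarithmic decrement δ = (1/n)·ln(x₀/x_n) = (1/10)·ln(6.25/0.0510) = (1/10)·ln(122.5) = 0.4809.
ζ = δ/√(4π² + δ²) = 0.4809/√(39.48 + 0.231) = 0.4809/6.302 = 0.07631.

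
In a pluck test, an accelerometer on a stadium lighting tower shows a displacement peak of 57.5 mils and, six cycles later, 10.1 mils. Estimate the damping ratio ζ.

0.0461

Logarithmic decrement δ = (1/n)·ln(x₀/x_n) = (1/6)·ln(57.5/10.1) = (1/6)·ln(5.693) = 0.2899.
ζ = δ/√(4π² + δ²) = 0.2899/√(39.48 + 0.0840) = 0.2899/6.290 = 0.04609.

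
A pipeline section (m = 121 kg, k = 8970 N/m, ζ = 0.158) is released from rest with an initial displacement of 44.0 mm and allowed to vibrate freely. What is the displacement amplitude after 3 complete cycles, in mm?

Logarithmic decrement δ = 2πζ/√(1 − ζ²) = 2π × 0.1580/√(1 − 0.0250) = 1.005.
After n cycles, x_n/x₀ = e^(−nδ), so x_3 = 44.0 × e^(−3 × 1.005) = 44.0 × 0.04899 = 2.156 mm.

2.16 mm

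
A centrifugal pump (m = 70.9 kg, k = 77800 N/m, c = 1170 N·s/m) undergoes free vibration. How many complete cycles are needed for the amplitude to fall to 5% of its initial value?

ζ = c/(2√(km)) = 1170/(2√(77800 × 70.9)) = 1170/4697 = 0.2491.
Logarithmic decrement δ = 2πζ/√(1 − ζ²) = 2π × 0.2491/√(1 − 0.0620) = 1.616.
x_n/x₀ = e^(−nδ) ≤ 0.05; take ln: n ≥ ln(1/0.05)/δ = 2.996/1.616 = 1.854.
So 2 complete cycles are required.

2 cycles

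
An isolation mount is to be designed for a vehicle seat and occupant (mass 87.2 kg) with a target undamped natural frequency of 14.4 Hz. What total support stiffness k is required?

714000 N/m

ω_n = 2πf_n = 2π × 14.4 = 90.48 rad/s.
k = m·ω_n² = 87.2 × 90.48² = 87.2 × 8186 = 713800 N/m.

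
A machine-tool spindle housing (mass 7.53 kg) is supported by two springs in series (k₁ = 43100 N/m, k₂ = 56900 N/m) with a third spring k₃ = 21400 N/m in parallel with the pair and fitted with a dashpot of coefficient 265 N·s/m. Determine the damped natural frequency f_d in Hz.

Series pair: k_s = k₁k₂/(k₁+k₂) = (43100)(56900)/(43100 + 56900) = 24520 N/m. In parallel with k₃: k_eq = 24520 + 21400 = 45920 N/m.
ω_n = √(k_eq/m) = √(45920/7.53) = 78.09 rad/s.
Critical damping c_c = 2√(k_eq·m) = 2√(45920 × 7.53) = 1176 N·s/m, so ζ = c/c_c = 265/1176 = 0.2253.
ω_d = ω_n√(1 − ζ²) = 78.09 × √(1 − 0.0508) = 76.09 rad/s.
f_d = ω_d/(2π) = 12.11 Hz.

12.1 Hz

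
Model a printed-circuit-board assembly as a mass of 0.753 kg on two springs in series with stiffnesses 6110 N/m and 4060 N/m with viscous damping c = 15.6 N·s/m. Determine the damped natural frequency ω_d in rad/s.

Series springs: 1/k_eq = 1/6110 + 1/4060 = 0.0004100, so k_eq = 2439 N/m.
ω_n = √(k_eq/m) = √(2439/0.753) = 56.91 rad/s.
Critical damping c_c = 2√(k_eq·m) = 2√(2439 × 0.753) = 85.71 N·s/m, so ζ = c/c_c = 15.6/85.71 = 0.1820.
ω_d = ω_n√(1 − ζ²) = 56.91 × √(1 − 0.0331) = 55.96 rad/s.

56.0 rad/s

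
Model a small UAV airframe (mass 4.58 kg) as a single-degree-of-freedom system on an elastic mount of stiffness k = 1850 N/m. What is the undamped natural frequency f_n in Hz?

ω_n = √(k/m) = √(1850/4.58) = √403.9 = 20.10 rad/s.
f_n = ω_n/(2π) = 20.10/6.283 = 3.199 Hz.

3.20 Hz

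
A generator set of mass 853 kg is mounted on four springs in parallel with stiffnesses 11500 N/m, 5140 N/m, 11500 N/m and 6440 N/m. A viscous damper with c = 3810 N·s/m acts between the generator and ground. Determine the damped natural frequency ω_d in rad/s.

5.96 rad/s

Parallel springs add: k_eq = 11500 + 5140 + 11500 + 6440 = 34580 N/m.
ω_n = √(k_eq/m) = √(34580/853) = 6.367 rad/s.
Critical damping c_c = 2√(k_eq·m) = 2√(34580 × 853) = 10860 N·s/m, so ζ = c/c_c = 3810/10860 = 0.3508.
ω_d = ω_n√(1 − ζ²) = 6.367 × √(1 − 0.123) = 5.963 rad/s.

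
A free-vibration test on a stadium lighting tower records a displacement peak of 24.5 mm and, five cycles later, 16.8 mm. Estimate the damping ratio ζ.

0.0120

Logarithmic decrement δ = (1/n)·ln(x₀/x_n) = (1/5)·ln(24.5/16.8) = (1/5)·ln(1.458) = 0.07546.
ζ = δ/√(4π² + δ²) = 0.07546/√(39.48 + 0.00569) = 0.07546/6.284 = 0.01201.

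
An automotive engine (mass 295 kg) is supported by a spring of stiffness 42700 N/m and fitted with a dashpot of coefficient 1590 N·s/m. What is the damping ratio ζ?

ω_n = √(k/m) = √(42700/295) = 12.03 rad/s.
Critical damping c_c = 2√(k·m) = 2√(42700 × 295) = 7098 N·s/m, so ζ = c/c_c = 1590/7098 = 0.2240.

0.224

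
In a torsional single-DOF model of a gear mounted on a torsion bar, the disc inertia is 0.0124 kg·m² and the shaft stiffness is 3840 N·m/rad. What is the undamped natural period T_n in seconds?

0.0113 s

ω_n = √(k_t/J) = √(3840/0.0124) = √309700 = 556.5 rad/s.
T_n = 2π/ω_n = 6.283/556.5 = 0.01129 s.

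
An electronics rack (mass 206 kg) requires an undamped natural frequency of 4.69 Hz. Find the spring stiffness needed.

179000 N/m

ω_n = 2πf_n = 2π × 4.69 = 29.47 rad/s.
k = m·ω_n² = 206 × 29.47² = 206 × 868.4 = 178900 N/m.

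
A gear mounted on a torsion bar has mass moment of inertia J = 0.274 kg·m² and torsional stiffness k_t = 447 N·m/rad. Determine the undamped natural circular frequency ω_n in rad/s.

40.4 rad/s

ω_n = √(k_t/J) = √(447/0.274) = √1631 = 40.39 rad/s.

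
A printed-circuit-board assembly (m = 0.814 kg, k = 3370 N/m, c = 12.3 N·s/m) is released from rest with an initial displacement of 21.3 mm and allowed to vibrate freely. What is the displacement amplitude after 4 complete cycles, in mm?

1.09 mm

ζ = c/(2√(km)) = 12.3/(2√(3370 × 0.814)) = 12.3/104.8 = 0.1174.
Logarithmic decrement δ = 2πζ/√(1 − ζ²) = 2π × 0.1174/√(1 − 0.0138) = 0.7429.
After n cycles, x_n/x₀ = e^(−nδ), so x_4 = 21.3 × e^(−4 × 0.7429) = 21.3 × 0.05122 = 1.091 mm.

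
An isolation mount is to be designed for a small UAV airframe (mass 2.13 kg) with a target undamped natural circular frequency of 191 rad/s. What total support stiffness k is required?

k = m·ω_n² = 2.13 × 191.0² = 2.13 × 36480 = 77700 N/m.

77700 N/m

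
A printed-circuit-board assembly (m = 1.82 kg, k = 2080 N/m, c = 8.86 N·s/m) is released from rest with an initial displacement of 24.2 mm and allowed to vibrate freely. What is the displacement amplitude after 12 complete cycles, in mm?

ζ = c/(2√(km)) = 8.86/(2√(2080 × 1.82)) = 8.86/123.1 = 0.07200.
Logarithmic decrement δ = 2πζ/√(1 − ζ²) = 2π × 0.07200/√(1 − 0.00518) = 0.4536.
After n cycles, x_n/x₀ = e^(−nδ), so x_12 = 24.2 × e^(−12 × 0.4536) = 24.2 × 0.004327 = 0.1047 mm.

0.105 mm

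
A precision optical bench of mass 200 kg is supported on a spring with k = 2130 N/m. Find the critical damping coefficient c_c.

c_c = 2√(k·m) = 2√(2130 × 200) = 2 × 652.7 = 1305 N·s/m.

1310 N·s/m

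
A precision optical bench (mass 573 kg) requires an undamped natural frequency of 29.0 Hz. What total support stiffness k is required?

19000000 N/m

ω_n = 2πf_n = 2π × 29.0 = 182.2 rad/s.
k = m·ω_n² = 573 × 182.2² = 573 × 33200 = 19020000 N/m.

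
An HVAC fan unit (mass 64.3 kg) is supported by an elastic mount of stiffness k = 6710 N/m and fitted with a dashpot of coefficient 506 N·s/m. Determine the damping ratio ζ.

0.385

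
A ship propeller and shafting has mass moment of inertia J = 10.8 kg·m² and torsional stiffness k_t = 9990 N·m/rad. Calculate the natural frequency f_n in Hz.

ω_n = √(k_t/J) = √(9990/10.8) = √925.0 = 30.41 rad/s.
f_n = ω_n/(2π) = 30.41/6.283 = 4.841 Hz.

4.84 Hz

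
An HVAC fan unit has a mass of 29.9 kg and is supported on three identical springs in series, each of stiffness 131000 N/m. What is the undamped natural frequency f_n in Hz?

6.08 Hz

Series springs: 1/k_eq = 3/131000, so k_eq = 131000/3 = 43670 N/m.
ω_n = √(k_eq/m) = √(43670/29.9) = √1460 = 38.22 rad/s.
f_n = ω_n/(2π) = 38.22/6.283 = 6.082 Hz.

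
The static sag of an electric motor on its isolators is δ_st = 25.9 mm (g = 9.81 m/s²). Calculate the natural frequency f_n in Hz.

ω_n = √(g/δ_st) = √(9.81/0.0259) = √378.8 = 19.46 rad/s.
f_n = ω_n/(2π) = 19.46/6.283 = 3.097 Hz.

3.10 Hz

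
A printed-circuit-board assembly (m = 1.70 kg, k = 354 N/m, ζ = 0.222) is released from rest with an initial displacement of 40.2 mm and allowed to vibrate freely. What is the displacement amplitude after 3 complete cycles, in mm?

Logarithmic decrement δ = 2πζ/√(1 − ζ²) = 2π × 0.2220/√(1 − 0.0493) = 1.431.
After n cycles, x_n/x₀ = e^(−nδ), so x_3 = 40.2 × e^(−3 × 1.431) = 40.2 × 0.01368 = 0.5500 mm.

0.550 mm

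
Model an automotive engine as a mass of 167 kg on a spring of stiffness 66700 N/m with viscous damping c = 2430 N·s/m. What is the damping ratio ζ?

0.364

ω_n = √(k/m) = √(66700/167) = 19.99 rad/s.
Critical damping c_c = 2√(k·m) = 2√(66700 × 167) = 6675 N·s/m, so ζ = c/c_c = 2430/6675 = 0.3640.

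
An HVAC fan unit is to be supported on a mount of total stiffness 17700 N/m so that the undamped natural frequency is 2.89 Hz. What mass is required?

53.7 kg

ω_n = 2πf_n = 2π × 2.89 = 18.16 rad/s.
m = k/ω_n² = 17700/18.16² = 17700/329.7 = 53.68 kg.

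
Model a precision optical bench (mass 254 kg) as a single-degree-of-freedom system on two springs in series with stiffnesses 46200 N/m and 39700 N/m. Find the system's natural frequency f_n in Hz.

1.46 Hz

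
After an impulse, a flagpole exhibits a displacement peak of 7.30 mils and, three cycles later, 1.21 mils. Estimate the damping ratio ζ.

Logarithmic decrement δ = (1/n)·ln(x₀/x_n) = (1/3)·ln(7.30/1.21) = (1/3)·ln(6.033) = 0.5991.
ζ = δ/√(4π² + δ²) = 0.5991/√(39.48 + 0.359) = 0.5991/6.312 = 0.09492.

0.0949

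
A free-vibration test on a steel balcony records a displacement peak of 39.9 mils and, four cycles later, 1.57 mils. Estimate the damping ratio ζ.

0.128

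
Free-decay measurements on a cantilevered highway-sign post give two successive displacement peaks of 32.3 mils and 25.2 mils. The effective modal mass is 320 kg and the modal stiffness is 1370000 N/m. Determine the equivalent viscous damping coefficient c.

Logarithmic decrement δ = (1/n)·ln(x₀/x_n) = (1/1)·ln(32.3/25.2) = (1/1)·ln(1.282) = 0.2482.
ζ = δ/√(4π² + δ²) = 0.2482/√(39.48 + 0.0616) = 0.2482/6.288 = 0.03948.
c = ζ · 2√(km) = 0.03948 × 2√(1370000 × 320) = 0.03948 × 41880 = 1653 N·s/m.

1650 N·s/m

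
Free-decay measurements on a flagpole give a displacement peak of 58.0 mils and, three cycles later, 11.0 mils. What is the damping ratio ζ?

0.0879

Logarithmic decrement δ = (1/n)·ln(x₀/x_n) = (1/3)·ln(58.0/11.0) = (1/3)·ln(5.273) = 0.5542.
ζ = δ/√(4π² + δ²) = 0.5542/√(39.48 + 0.307) = 0.5542/6.308 = 0.08786.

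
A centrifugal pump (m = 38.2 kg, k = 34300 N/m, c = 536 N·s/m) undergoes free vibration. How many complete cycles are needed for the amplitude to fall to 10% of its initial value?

2 cycles

ζ = c/(2√(km)) = 536/(2√(34300 × 38.2)) = 536/2289 = 0.2341.
Logarithmic decrement δ = 2πζ/√(1 − ζ²) = 2π × 0.2341/√(1 − 0.0548) = 1.513.
x_n/x₀ = e^(−nδ) ≤ 0.1; take ln: n ≥ ln(1/0.1)/δ = 2.303/1.513 = 1.522.
So 2 complete cycles are required.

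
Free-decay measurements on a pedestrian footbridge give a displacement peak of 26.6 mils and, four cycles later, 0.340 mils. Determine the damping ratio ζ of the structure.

0.171

Logarithmic decrement δ = (1/n)·ln(x₀/x_n) = (1/4)·ln(26.6/0.340) = (1/4)·ln(78.24) = 1.090.
ζ = δ/√(4π² + δ²) = 1.090/√(39.48 + 1.19) = 1.090/6.377 = 0.1709.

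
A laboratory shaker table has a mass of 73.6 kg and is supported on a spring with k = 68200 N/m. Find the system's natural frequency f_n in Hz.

4.84 Hz

ω_n = √(k/m) = √(68200/73.6) = √926.6 = 30.44 rad/s.
f_n = ω_n/(2π) = 30.44/6.283 = 4.845 Hz.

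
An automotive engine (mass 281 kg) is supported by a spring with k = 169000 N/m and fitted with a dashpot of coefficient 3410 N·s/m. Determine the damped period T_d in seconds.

ω_n = √(k/m) = √(169000/281) = 24.52 rad/s.
Critical damping c_c = 2√(k·m) = 2√(169000 × 281) = 13780 N·s/m, so ζ = c/c_c = 3410/13780 = 0.2474.
ω_d = ω_n√(1 − ζ²) = 24.52 × √(1 − 0.0612) = 23.76 rad/s.
T_d = 2π/ω_d = 0.2644 s.

0.264 s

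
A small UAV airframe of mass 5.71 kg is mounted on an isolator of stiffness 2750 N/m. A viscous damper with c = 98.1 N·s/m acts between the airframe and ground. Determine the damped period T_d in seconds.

0.311 s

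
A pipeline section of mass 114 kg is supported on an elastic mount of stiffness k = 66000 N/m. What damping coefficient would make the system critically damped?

5490 N·s/m

c_c = 2√(k·m) = 2√(66000 × 114) = 2 × 2743 = 5486 N·s/m.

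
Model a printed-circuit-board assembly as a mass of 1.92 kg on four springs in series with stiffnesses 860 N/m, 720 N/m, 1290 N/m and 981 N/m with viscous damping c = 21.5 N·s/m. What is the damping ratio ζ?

0.511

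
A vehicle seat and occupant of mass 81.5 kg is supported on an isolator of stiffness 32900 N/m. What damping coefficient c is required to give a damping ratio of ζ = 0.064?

210 N·s/m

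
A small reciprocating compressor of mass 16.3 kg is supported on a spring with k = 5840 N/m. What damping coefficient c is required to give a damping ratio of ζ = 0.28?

c_c = 2√(k·m) = 2√(5840 × 16.3) = 617.1 N·s/m.
c = ζ·c_c = 0.28 × 617.1 = 172.8 N·s/m.

173 N·s/m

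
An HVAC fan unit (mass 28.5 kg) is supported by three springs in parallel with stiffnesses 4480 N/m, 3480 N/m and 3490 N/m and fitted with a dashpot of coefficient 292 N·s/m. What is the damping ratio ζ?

0.256

Parallel springs add: k_eq = 4480 + 3480 + 3490 = 11450 N/m.
ω_n = √(k_eq/m) = √(11450/28.5) = 20.04 rad/s.
Critical damping c_c = 2√(k_eq·m) = 2√(11450 × 28.5) = 1142 N·s/m, so ζ = c/c_c = 292/1142 = 0.2556.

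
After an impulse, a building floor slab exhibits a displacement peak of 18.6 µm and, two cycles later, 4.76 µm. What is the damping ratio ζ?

0.108

Logarithmic decrement δ = (1/n)·ln(x₀/x_n) = (1/2)·ln(18.6/4.76) = (1/2)·ln(3.908) = 0.6815.
ζ = δ/√(4π² + δ²) = 0.6815/√(39.48 + 0.464) = 0.6815/6.320 = 0.1078.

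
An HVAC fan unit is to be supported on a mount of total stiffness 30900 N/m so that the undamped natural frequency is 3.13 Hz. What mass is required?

ω_n = 2πf_n = 2π × 3.13 = 19.67 rad/s.
m = k/ω_n² = 30900/19.67² = 30900/386.8 = 79.89 kg.

79.9 kg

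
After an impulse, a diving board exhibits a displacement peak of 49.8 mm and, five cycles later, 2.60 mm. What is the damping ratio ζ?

0.0936

Logarithmic decrement δ = (1/n)·ln(x₀/x_n) = (1/5)·ln(49.8/2.60) = (1/5)·ln(19.15) = 0.5905.
ζ = δ/√(4π² + δ²) = 0.5905/√(39.48 + 0.349) = 0.5905/6.311 = 0.09357.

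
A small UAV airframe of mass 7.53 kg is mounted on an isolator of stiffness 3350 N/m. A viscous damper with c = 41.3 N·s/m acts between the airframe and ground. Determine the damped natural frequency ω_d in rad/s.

ω_n = √(k/m) = √(3350/7.53) = 21.09 rad/s.
Critical damping c_c = 2√(k·m) = 2√(3350 × 7.53) = 317.7 N·s/m, so ζ = c/c_c = 41.3/317.7 = 0.1300.
ω_d = ω_n√(1 − ζ²) = 21.09 × √(1 − 0.0169) = 20.91 rad/s.

20.9 rad/s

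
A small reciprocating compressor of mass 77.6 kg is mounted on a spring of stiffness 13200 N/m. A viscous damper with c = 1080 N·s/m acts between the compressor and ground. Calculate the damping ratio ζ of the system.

0.534

ω_n = √(k/m) = √(13200/77.6) = 13.04 rad/s.
Critical damping c_c = 2√(k·m) = 2√(13200 × 77.6) = 2024 N·s/m, so ζ = c/c_c = 1080/2024 = 0.5336.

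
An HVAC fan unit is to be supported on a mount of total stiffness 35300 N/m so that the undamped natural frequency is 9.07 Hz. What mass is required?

ω_n = 2πf_n = 2π × 9.07 = 56.99 rad/s.
m = k/ω_n² = 35300/56.99² = 35300/3248 = 10.87 kg.

10.9 kg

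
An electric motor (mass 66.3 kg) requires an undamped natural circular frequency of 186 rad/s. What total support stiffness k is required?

2290000 N/m

k = m·ω_n² = 66.3 × 186.0² = 66.3 × 34600 = 2294000 N/m.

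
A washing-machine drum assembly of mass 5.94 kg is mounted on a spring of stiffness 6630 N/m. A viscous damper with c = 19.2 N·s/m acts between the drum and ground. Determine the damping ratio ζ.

ω_n = √(k/m) = √(6630/5.94) = 33.41 rad/s.
Critical damping c_c = 2√(k·m) = 2√(6630 × 5.94) = 396.9 N·s/m, so ζ = c/c_c = 19.2/396.9 = 0.04838.

0.0484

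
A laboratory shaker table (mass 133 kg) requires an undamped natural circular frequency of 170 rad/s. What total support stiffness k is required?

k = m·ω_n² = 133 × 170.0² = 133 × 28900 = 3844000 N/m.

3840000 N/m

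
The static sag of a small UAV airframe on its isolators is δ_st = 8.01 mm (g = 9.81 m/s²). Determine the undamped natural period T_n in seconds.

ω_n = √(g/δ_st) = √(9.81/0.00801) = √1225 = 35.00 rad/s.
T_n = 2π/ω_n = 6.283/35.00 = 0.1795 s.

0.180 s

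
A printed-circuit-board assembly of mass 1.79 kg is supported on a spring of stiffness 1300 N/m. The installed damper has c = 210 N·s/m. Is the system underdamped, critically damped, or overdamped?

overdamped

c_c = 2√(k·m) = 96.48 N·s/m; ζ = c/c_c = 210/96.48 = 2.18.
Since ζ > 1 the system is overdamped.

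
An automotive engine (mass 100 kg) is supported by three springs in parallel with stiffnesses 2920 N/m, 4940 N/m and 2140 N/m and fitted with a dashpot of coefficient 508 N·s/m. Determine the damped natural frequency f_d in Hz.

1.54 Hz

Parallel springs add: k_eq = 2920 + 4940 + 2140 = 10000 N/m.
ω_n = √(k_eq/m) = √(10000/100) = 10.00 rad/s.
Critical damping c_c = 2√(k_eq·m) = 2√(10000 × 100) = 2000 N·s/m, so ζ = c/c_c = 508/2000 = 0.2540.
ω_d = ω_n√(1 − ζ²) = 10.00 × √(1 − 0.0645) = 9.672 rad/s.
f_d = ω_d/(2π) = 1.539 Hz.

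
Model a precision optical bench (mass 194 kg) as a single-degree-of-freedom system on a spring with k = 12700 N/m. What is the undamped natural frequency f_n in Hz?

ω_n = √(k/m) = √(12700/194) = √65.46 = 8.091 rad/s.
f_n = ω_n/(2π) = 8.091/6.283 = 1.288 Hz.

1.29 Hz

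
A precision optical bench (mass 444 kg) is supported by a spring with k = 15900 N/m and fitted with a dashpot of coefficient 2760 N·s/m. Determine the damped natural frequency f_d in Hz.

ω_n = √(k/m) = √(15900/444) = 5.984 rad/s.
Critical damping c_c = 2√(k·m) = 2√(15900 × 444) = 5314 N·s/m, so ζ = c/c_c = 2760/5314 = 0.5194.
ω_d = ω_n√(1 − ζ²) = 5.984 × √(1 − 0.270) = 5.114 rad/s.
f_d = ω_d/(2π) = 0.8139 Hz.

0.814 Hz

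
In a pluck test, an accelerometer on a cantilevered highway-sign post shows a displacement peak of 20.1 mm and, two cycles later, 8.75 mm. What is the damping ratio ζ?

0.0660

Logarithmic decrement δ = (1/n)·ln(x₀/x_n) = (1/2)·ln(20.1/8.75) = (1/2)·ln(2.297) = 0.4158.
ζ = δ/√(4π² + δ²) = 0.4158/√(39.48 + 0.173) = 0.4158/6.297 = 0.06604.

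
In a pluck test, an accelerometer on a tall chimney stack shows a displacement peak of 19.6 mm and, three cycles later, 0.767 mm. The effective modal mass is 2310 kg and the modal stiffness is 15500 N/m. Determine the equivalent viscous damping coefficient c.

2030 N·s/m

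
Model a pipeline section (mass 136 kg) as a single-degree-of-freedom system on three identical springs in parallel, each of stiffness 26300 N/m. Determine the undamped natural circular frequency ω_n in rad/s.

24.1 rad/s

Parallel springs add: k_eq = 3 × 26300 = 78900 N/m.
ω_n = √(k_eq/m) = √(78900/136) = √580.1 = 24.09 rad/s.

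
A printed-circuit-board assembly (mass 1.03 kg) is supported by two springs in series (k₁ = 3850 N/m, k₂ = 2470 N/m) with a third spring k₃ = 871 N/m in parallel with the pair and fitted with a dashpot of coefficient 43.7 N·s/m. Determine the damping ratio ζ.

0.442

Series pair: k_s = k₁k₂/(k₁+k₂) = (3850)(2470)/(3850 + 2470) = 1505 N/m. In parallel with k₃: k_eq = 1505 + 871 = 2376 N/m.
ω_n = √(k_eq/m) = √(2376/1.03) = 48.03 rad/s.
Critical damping c_c = 2√(k_eq·m) = 2√(2376 × 1.03) = 98.93 N·s/m, so ζ = c/c_c = 43.7/98.93 = 0.4417.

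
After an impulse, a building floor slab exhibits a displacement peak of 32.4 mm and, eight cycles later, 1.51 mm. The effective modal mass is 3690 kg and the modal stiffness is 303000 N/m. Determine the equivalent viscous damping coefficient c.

4070 N·s/m

Logarithmic decrement δ = (1/n)·ln(x₀/x_n) = (1/8)·ln(32.4/1.51) = (1/8)·ln(21.46) = 0.3833.
ζ = δ/√(4π² + δ²) = 0.3833/√(39.48 + 0.147) = 0.3833/6.295 = 0.06088.
c = ζ · 2√(km) = 0.06088 × 2√(303000 × 3690) = 0.06088 × 66880 = 4072 N·s/m.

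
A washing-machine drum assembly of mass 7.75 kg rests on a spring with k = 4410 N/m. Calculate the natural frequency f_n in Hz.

ω_n = √(k/m) = √(4410/7.75) = √569.0 = 23.85 rad/s.
f_n = ω_n/(2π) = 23.85/6.283 = 3.797 Hz.

3.80 Hz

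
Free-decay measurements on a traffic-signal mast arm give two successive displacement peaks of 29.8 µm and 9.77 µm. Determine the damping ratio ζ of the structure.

Logarithmic decrement δ = (1/n)·ln(x₀/x_n) = (1/1)·ln(29.8/9.77) = (1/1)·ln(3.050) = 1.115.
ζ = δ/√(4π² + δ²) = 1.115/√(39.48 + 1.24) = 1.115/6.381 = 0.1748.

0.175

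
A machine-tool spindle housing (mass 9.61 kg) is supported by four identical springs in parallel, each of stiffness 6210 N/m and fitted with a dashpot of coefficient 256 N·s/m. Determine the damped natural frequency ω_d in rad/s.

49.1 rad/s

Parallel springs add: k_eq = 4 × 6210 = 24840 N/m.
ω_n = √(k_eq/m) = √(24840/9.61) = 50.84 rad/s.
Critical damping c_c = 2√(k_eq·m) = 2√(24840 × 9.61) = 977.2 N·s/m, so ζ = c/c_c = 256/977.2 = 0.2620.
ω_d = ω_n√(1 − ζ²) = 50.84 × √(1 − 0.0686) = 49.07 rad/s.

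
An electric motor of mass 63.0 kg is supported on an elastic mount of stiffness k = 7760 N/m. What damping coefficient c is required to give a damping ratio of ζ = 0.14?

c_c = 2√(k·m) = 2√(7760 × 63.0) = 1398 N·s/m.
c = ζ·c_c = 0.14 × 1398 = 195.8 N·s/m.

196 N·s/m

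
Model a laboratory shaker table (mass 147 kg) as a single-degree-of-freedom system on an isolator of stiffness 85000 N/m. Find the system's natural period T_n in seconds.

ω_n = √(k/m) = √(85000/147) = √578.2 = 24.05 rad/s.
T_n = 2π/ω_n = 6.283/24.05 = 0.2613 s.

0.261 s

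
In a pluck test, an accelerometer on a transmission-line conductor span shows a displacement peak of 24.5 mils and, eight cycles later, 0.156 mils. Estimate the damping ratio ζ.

Logarithmic decrement δ = (1/n)·ln(x₀/x_n) = (1/8)·ln(24.5/0.156) = (1/8)·ln(157.1) = 0.6321.
ζ = δ/√(4π² + δ²) = 0.6321/√(39.48 + 0.400) = 0.6321/6.315 = 0.1001.

0.100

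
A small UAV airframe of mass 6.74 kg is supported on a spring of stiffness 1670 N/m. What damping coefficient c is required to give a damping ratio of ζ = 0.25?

c_c = 2√(k·m) = 2√(1670 × 6.74) = 212.2 N·s/m.
c = ζ·c_c = 0.25 × 212.2 = 53.05 N·s/m.

53.0 N·s/m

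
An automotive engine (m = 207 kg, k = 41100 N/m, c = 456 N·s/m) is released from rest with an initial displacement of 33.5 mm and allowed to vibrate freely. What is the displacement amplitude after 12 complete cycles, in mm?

0.0907 mm

ζ = c/(2√(km)) = 456/(2√(41100 × 207)) = 456/5834 = 0.07817.
Logarithmic decrement δ = 2πζ/√(1 − ζ²) = 2π × 0.07817/√(1 − 0.00611) = 0.4927.
After n cycles, x_n/x₀ = e^(−nδ), so x_12 = 33.5 × e^(−12 × 0.4927) = 33.5 × 0.002707 = 0.09069 mm.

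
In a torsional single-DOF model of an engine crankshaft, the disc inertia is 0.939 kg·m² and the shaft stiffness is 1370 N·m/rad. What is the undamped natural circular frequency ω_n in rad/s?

ω_n = √(k_t/J) = √(1370/0.939) = √1459 = 38.20 rad/s.

38.2 rad/s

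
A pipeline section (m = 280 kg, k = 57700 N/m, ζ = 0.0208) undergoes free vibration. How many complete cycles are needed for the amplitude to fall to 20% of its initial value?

13 cycles

Logarithmic decrement δ = 2πζ/√(1 − ζ²) = 2π × 0.02080/√(1 − 0.000433) = 0.1307.
x_n/x₀ = e^(−nδ) ≤ 0.2; take ln: n ≥ ln(1/0.2)/δ = 1.609/0.1307 = 12.31.
So 13 complete cycles are required.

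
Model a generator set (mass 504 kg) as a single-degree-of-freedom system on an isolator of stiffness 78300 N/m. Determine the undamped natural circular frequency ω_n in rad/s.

ω_n = √(k/m) = √(78300/504) = √155.4 = 12.46 rad/s.

12.5 rad/s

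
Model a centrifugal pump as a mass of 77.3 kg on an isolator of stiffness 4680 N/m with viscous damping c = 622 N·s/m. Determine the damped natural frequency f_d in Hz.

1.06 Hz

ω_n = √(k/m) = √(4680/77.3) = 7.781 rad/s.
Critical damping c_c = 2√(k·m) = 2√(4680 × 77.3) = 1203 N·s/m, so ζ = c/c_c = 622/1203 = 0.5171.
ω_d = ω_n√(1 − ζ²) = 7.781 × √(1 − 0.267) = 6.660 rad/s.
f_d = ω_d/(2π) = 1.060 Hz.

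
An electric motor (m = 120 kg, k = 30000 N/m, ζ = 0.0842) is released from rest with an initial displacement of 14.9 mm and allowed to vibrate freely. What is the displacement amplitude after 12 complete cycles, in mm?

0.0255 mm

Logarithmic decrement δ = 2πζ/√(1 − ζ²) = 2π × 0.08420/√(1 − 0.00709) = 0.5309.
After n cycles, x_n/x₀ = e^(−nδ), so x_12 = 14.9 × e^(−12 × 0.5309) = 14.9 × 0.001710 = 0.02548 mm.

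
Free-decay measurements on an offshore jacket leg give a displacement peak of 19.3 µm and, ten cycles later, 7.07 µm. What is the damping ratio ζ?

0.0160

Logarithmic decrement δ = (1/n)·ln(x₀/x_n) = (1/10)·ln(19.3/7.07) = (1/10)·ln(2.730) = 0.1004.
ζ = δ/√(4π² + δ²) = 0.1004/√(39.48 + 0.0101) = 0.1004/6.284 = 0.01598.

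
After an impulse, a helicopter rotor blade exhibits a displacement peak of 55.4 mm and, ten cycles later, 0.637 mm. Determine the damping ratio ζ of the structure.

0.0709

Logarithmic decrement δ = (1/n)·ln(x₀/x_n) = (1/10)·ln(55.4/0.637) = (1/10)·ln(86.97) = 0.4466.
ζ = δ/√(4π² + δ²) = 0.4466/√(39.48 + 0.199) = 0.4466/6.299 = 0.07089.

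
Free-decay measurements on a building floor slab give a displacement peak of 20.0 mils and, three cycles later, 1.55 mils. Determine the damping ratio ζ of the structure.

Logarithmic decrement δ = (1/n)·ln(x₀/x_n) = (1/3)·ln(20.0/1.55) = (1/3)·ln(12.90) = 0.8525.
ζ = δ/√(4π² + δ²) = 0.8525/√(39.48 + 0.727) = 0.8525/6.341 = 0.1344.

0.134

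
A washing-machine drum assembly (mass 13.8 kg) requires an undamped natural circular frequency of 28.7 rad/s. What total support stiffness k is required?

k = m·ω_n² = 13.8 × 28.70² = 13.8 × 823.7 = 11370 N/m.

11400 N/m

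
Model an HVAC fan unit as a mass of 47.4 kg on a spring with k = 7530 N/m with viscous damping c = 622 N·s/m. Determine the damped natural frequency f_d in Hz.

1.71 Hz

ω_n = √(k/m) = √(7530/47.4) = 12.60 rad/s.
Critical damping c_c = 2√(k·m) = 2√(7530 × 47.4) = 1195 N·s/m, so ζ = c/c_c = 622/1195 = 0.5206.
ω_d = ω_n√(1 − ζ²) = 12.60 × √(1 − 0.271) = 10.76 rad/s.
f_d = ω_d/(2π) = 1.713 Hz.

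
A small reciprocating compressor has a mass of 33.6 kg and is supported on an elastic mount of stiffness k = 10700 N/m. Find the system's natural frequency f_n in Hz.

2.84 Hz

ω_n = √(k/m) = √(10700/33.6) = √318.5 = 17.85 rad/s.
f_n = ω_n/(2π) = 17.85/6.283 = 2.840 Hz.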